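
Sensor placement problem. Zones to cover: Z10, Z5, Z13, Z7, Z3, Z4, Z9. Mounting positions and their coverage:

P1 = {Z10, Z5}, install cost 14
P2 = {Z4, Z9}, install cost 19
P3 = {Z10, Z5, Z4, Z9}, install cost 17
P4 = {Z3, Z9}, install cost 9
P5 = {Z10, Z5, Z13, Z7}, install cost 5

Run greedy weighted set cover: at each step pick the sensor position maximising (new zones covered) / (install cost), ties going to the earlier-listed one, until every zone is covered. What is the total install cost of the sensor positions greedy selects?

Pick 1: P5 adds 4 new (Z10, Z5, Z13, Z7) at install cost 5 (ratio 4/5).
Pick 2: P4 adds 2 new (Z3, Z9) at install cost 9 (ratio 2/9).
Pick 3: P3 adds 1 new (Z4) at install cost 17 (ratio 1/17).
Greedy total install cost: 5 + 9 + 17 = 31.

31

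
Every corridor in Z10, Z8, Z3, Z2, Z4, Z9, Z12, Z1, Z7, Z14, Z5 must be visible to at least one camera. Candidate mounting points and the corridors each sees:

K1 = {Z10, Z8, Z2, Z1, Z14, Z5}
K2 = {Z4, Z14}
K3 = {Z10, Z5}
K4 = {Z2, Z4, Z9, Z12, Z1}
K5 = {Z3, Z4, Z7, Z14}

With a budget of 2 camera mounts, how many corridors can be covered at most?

9

Choosing K1, K4 covers {Z10, Z8, Z2, Z4, Z9, Z12, Z1, Z14, Z5} — 9 corridors.
No choice of 2 camera mounts does better; here Z3, Z7 are left uncovered.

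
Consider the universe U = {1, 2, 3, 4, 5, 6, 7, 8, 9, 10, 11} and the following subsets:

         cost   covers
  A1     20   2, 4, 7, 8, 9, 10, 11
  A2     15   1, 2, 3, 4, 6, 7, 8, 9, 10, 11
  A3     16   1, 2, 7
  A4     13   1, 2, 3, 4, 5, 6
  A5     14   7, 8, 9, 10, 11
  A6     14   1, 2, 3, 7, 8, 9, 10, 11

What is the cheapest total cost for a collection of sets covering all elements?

27

A4, A5 cover every element at cost 13 + 14 = 27.
Any cover uses at least 2 sets; among all covering selections none totals below 27.
Greedy by coverage-per-cost would pick A2, A4 for 28 — worse than the optimum 27.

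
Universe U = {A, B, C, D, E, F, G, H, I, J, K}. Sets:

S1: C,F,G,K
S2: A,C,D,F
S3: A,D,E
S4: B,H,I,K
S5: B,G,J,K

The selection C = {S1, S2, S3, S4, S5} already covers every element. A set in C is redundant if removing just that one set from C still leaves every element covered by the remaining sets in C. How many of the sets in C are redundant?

Drop S1: the rest still cover every element — redundant.
Drop S2: the rest still cover every element — redundant.
Drop S3: E uncovered — not redundant.
Drop S4: H, I uncovered — not redundant.
Drop S5: J uncovered — not redundant.
2 redundant: S1, S2.

2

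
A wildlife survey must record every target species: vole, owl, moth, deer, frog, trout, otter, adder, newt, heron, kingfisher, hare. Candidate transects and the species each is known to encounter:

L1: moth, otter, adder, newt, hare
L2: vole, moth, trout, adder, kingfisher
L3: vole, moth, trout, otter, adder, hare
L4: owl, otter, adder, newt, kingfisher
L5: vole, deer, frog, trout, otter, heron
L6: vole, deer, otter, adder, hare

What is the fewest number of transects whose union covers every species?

L1, L4, L5 together cover {vole, owl, moth, deer, frog, trout, otter, adder, newt, heron, kingfisher, hare} — every species.
No 2 of the 6 transects cover everything (all 15 pairs fall short), so 3 is minimum.

3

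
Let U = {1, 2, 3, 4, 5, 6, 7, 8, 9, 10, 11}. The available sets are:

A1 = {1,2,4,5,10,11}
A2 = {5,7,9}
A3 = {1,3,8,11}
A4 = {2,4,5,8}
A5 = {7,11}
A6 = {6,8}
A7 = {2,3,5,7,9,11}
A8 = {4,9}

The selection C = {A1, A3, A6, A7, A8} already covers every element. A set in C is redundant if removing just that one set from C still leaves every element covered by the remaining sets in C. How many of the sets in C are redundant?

Drop A1: 10 uncovered — not redundant.
Drop A3: the rest still cover every element — redundant.
Drop A6: 6 uncovered — not redundant.
Drop A7: 7 uncovered — not redundant.
Drop A8: the rest still cover every element — redundant.
2 redundant: A3, A8.

2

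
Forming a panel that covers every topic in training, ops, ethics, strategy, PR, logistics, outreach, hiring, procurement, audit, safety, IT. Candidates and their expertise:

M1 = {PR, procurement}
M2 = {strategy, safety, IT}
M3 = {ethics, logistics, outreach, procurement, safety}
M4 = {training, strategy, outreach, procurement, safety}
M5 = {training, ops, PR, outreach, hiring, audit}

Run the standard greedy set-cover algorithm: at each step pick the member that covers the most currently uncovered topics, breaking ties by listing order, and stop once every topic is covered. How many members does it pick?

3

Pick 1: M5 covers 6 new topics (training, ops, PR, outreach, hiring, audit).
Pick 2: M3 covers 4 new topics (ethics, logistics, procurement, safety).
Pick 3: M2 covers 2 new topics (strategy, IT).
Greedy uses 3 members.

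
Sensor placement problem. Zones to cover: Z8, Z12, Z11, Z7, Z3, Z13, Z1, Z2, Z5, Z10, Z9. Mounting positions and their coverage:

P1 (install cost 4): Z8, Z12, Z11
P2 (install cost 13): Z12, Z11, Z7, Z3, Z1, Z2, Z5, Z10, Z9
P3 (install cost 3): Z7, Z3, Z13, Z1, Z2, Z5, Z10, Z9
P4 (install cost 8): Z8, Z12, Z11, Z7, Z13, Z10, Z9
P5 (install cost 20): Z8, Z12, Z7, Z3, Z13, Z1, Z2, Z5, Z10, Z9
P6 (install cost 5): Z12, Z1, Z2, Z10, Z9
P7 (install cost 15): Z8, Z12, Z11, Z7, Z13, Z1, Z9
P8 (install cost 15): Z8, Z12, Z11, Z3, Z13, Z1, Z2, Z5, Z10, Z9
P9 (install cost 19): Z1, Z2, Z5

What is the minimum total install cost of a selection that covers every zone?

7

P1, P3 cover every zone at install cost 4 + 3 = 7.
Any cover uses at least 2 sensor positions; among all covering selections none totals below 7.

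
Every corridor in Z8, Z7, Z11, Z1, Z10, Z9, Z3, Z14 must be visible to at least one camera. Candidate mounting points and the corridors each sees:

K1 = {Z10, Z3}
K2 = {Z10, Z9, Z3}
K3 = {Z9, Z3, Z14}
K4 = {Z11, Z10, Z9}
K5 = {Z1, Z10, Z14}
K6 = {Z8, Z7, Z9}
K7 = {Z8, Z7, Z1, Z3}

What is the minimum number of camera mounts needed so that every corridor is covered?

K3, K4, K7 together cover {Z8, Z7, Z11, Z1, Z10, Z9, Z3, Z14} — every corridor.
No 2 of the 7 camera mounts cover everything (all 21 pairs fall short), so 3 is minimum.

3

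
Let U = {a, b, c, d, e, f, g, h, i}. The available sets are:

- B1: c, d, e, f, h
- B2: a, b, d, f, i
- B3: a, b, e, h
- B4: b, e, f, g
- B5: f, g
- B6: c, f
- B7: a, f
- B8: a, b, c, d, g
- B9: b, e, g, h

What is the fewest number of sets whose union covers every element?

B1, B2, B4 together cover {a, b, c, d, e, f, g, h, i} — every element.
No 2 of the 9 sets cover everything (all 36 pairs fall short), so 3 is minimum.

3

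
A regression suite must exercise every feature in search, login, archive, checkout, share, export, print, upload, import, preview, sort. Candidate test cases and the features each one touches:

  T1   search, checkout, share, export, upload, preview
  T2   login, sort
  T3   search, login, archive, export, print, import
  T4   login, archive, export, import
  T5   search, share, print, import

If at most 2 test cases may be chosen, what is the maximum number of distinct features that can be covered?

10

Choosing T1, T3 covers {search, login, archive, checkout, share, export, print, upload, import, preview} — 10 features.
No choice of 2 test cases does better; here sort is left uncovered.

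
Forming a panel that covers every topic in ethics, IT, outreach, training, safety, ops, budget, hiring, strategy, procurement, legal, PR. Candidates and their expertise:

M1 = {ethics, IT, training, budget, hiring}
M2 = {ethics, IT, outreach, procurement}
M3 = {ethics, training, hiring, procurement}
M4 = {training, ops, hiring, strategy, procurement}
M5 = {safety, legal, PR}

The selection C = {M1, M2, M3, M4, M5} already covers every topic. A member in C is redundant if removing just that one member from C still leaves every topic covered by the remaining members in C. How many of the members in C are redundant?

Drop M1: budget uncovered — not redundant.
Drop M2: outreach uncovered — not redundant.
Drop M3: the rest still cover every topic — redundant.
Drop M4: ops, strategy uncovered — not redundant.
Drop M5: safety, legal, PR uncovered — not redundant.
1 redundant: M3.

1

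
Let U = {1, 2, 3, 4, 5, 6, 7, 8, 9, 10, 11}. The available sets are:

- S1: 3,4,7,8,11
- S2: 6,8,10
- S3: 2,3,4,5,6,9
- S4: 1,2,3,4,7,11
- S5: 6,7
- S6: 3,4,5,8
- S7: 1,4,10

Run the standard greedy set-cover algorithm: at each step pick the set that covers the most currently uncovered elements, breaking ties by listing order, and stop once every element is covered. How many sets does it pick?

3

Pick 1: S3 covers 6 new elements (2, 3, 4, 5, 6, 9).
Pick 2: S1 covers 3 new elements (7, 8, 11).
Pick 3: S7 covers 2 new elements (1, 10).
Greedy uses 3 sets.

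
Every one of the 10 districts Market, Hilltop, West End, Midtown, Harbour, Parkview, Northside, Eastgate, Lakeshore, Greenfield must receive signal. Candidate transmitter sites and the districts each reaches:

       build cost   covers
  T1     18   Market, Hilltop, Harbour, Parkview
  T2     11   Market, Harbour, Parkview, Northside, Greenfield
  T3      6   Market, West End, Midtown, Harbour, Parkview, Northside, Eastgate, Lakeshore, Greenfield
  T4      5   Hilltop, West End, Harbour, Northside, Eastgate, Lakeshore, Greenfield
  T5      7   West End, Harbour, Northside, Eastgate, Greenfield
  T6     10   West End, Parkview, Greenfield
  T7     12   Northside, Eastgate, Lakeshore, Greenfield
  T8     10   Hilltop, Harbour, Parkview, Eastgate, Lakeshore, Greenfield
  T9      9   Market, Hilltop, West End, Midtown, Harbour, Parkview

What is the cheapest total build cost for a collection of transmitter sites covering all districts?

T3, T4 cover every district at build cost 6 + 5 = 11.
Any cover uses at least 2 transmitter sites; among all covering selections none totals below 11.

11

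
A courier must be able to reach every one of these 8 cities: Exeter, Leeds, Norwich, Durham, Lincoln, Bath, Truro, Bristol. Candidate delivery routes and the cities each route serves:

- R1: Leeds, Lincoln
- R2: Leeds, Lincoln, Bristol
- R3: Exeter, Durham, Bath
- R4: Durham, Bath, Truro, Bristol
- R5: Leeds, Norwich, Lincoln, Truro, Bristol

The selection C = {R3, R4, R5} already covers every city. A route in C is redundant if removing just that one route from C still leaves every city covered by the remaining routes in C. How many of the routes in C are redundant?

1

Drop R3: Exeter uncovered — not redundant.
Drop R4: the rest still cover every city — redundant.
Drop R5: Leeds, Norwich, Lincoln uncovered — not redundant.
1 redundant: R4.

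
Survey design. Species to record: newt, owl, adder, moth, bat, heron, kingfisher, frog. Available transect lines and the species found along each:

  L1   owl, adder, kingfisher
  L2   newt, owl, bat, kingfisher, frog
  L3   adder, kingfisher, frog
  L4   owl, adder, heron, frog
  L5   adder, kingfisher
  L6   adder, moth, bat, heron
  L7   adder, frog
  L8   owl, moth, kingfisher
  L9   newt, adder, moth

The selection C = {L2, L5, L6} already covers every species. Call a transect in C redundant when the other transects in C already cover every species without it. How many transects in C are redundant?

Drop L2: newt, owl, frog uncovered — not redundant.
Drop L5: the rest still cover every species — redundant.
Drop L6: moth, heron uncovered — not redundant.
1 redundant: L5.

1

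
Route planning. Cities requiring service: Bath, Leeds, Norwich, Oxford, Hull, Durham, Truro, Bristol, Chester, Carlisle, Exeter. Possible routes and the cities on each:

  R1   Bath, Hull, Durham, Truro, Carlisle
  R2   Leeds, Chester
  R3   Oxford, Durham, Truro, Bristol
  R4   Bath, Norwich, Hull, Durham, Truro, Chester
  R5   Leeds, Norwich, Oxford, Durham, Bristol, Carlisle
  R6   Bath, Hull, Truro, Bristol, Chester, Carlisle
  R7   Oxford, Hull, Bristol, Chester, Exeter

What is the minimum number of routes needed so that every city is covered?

3

R1, R5, R7 together cover {Bath, Leeds, Norwich, Oxford, Hull, Durham, Truro, Bristol, Chester, Carlisle, Exeter} — every city.
No 2 of the 7 routes cover everything (all 21 pairs fall short), so 3 is minimum.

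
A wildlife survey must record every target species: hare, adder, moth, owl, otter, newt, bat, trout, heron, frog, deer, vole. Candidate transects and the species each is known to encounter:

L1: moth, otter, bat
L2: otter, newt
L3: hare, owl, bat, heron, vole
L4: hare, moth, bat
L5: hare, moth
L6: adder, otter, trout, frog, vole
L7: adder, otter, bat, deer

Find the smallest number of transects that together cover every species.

5

L1, L2, L3, L6, L7 together cover {hare, adder, moth, owl, otter, newt, bat, trout, heron, frog, deer, vole} — every species.
No 4 of the 7 transects cover everything (all 35 size-4 selections fall short), so 5 is minimum.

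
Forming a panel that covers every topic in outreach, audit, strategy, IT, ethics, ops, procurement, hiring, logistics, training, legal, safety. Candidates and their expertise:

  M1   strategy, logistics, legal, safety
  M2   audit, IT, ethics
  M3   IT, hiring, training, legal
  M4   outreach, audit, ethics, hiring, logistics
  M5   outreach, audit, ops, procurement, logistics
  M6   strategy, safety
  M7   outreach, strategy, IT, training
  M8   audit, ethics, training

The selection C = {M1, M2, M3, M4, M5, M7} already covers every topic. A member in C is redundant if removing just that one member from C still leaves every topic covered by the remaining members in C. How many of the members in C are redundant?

4

Drop M1: safety uncovered — not redundant.
Drop M2: the rest still cover every topic — redundant.
Drop M3: the rest still cover every topic — redundant.
Drop M4: the rest still cover every topic — redundant.
Drop M5: ops, procurement uncovered — not redundant.
Drop M7: the rest still cover every topic — redundant.
4 redundant: M2, M3, M4, M7.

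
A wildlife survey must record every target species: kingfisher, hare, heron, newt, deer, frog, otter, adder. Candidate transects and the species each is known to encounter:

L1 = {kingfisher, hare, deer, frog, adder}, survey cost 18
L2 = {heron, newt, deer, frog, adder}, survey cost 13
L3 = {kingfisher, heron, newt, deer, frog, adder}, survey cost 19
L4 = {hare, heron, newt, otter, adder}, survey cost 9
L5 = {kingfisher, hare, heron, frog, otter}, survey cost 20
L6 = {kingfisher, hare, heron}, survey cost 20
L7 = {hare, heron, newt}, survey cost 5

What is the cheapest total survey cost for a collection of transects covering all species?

L1, L4 cover every species at survey cost 18 + 9 = 27.
Any cover uses at least 2 transects; among all covering selections none totals below 27.

27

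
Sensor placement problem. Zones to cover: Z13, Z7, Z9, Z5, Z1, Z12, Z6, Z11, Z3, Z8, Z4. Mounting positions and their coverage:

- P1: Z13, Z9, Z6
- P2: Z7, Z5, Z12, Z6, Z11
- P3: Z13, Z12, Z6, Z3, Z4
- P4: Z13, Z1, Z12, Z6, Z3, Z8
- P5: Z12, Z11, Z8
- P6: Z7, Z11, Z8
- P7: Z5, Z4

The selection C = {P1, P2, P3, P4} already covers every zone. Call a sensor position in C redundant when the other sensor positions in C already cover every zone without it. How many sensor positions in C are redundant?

Drop P1: Z9 uncovered — not redundant.
Drop P2: Z7, Z5, Z11 uncovered — not redundant.
Drop P3: Z4 uncovered — not redundant.
Drop P4: Z1, Z8 uncovered — not redundant.
None of the sensor positions in C is redundant.

0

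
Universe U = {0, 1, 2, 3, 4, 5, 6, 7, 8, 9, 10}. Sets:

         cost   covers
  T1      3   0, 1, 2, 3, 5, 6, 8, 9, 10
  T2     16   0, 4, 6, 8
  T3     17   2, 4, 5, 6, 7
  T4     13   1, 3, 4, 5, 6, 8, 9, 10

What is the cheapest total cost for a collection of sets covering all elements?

T1, T3 cover every element at cost 3 + 17 = 20.
Any cover uses at least 2 sets; among all covering selections none totals below 20.

20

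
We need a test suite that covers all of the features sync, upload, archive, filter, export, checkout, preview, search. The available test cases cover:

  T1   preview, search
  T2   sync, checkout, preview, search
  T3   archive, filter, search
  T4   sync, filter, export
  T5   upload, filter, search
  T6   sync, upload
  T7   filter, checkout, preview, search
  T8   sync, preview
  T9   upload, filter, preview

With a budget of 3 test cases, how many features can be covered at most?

Choosing T2, T3, T4 covers {sync, archive, filter, export, checkout, preview, search} — 7 features.
No choice of 3 test cases does better; here upload is left uncovered.

7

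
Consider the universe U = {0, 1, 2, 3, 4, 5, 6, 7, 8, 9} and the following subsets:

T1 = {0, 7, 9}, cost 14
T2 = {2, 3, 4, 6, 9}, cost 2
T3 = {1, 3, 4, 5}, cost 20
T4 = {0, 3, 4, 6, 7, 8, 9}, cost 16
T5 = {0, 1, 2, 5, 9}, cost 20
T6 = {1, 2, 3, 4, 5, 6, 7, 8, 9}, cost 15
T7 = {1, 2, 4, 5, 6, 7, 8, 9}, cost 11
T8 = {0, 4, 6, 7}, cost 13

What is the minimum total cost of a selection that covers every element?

26

T2, T7, T8 cover every element at cost 2 + 11 + 13 = 26.
Any cover uses at least 2 sets; among all covering selections none totals below 26.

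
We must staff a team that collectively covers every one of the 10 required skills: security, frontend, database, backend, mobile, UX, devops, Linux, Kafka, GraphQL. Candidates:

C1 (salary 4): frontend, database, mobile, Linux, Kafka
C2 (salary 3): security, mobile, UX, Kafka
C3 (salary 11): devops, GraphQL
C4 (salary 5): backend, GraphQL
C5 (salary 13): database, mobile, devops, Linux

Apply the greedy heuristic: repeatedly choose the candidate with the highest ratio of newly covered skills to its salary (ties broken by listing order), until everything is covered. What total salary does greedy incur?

Pick 1: C2 adds 4 new (security, mobile, UX, Kafka) at salary 3 (ratio 4/3).
Pick 2: C1 adds 3 new (frontend, database, Linux) at salary 4 (ratio 3/4).
Pick 3: C4 adds 2 new (backend, GraphQL) at salary 5 (ratio 2/5).
Pick 4: C3 adds 1 new (devops) at salary 11 (ratio 1/11).
Greedy total salary: 3 + 4 + 5 + 11 = 23.

23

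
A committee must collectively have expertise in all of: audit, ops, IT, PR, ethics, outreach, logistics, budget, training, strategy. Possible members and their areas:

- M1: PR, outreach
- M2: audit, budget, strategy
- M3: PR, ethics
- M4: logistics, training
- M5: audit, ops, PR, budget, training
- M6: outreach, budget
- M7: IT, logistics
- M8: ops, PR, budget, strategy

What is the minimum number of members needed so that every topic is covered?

M1, M2, M3, M5, M7 together cover {audit, ops, IT, PR, ethics, outreach, logistics, budget, training, strategy} — every topic.
No 4 of the 8 members cover everything (all 70 size-4 selections fall short), so 5 is minimum.

5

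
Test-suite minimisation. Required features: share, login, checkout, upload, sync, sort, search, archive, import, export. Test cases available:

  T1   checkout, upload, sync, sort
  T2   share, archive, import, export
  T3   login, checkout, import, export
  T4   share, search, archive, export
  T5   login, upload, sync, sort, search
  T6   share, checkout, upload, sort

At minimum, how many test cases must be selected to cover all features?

T1, T2, T5 together cover {share, login, checkout, upload, sync, sort, search, archive, import, export} — every feature.
No 2 of the 6 test cases cover everything (all 15 pairs fall short), so 3 is minimum.

3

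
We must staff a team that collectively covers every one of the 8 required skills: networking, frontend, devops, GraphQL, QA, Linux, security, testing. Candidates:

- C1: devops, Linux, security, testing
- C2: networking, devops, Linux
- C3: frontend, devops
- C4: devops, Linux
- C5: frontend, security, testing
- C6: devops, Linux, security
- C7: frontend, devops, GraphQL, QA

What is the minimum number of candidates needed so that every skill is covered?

3

C1, C2, C7 together cover {networking, frontend, devops, GraphQL, QA, Linux, security, testing} — every skill.
No 2 of the 7 candidates cover everything (all 21 pairs fall short), so 3 is minimum.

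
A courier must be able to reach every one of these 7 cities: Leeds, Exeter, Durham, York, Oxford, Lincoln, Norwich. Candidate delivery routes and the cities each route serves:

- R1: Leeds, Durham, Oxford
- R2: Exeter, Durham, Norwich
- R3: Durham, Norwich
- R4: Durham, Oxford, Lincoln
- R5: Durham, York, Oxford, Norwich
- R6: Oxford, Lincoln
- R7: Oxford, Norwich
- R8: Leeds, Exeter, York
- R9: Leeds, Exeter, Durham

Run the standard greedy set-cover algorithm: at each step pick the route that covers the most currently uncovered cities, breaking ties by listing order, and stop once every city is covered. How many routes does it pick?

3

Pick 1: R5 covers 4 new cities (Durham, York, Oxford, Norwich).
Pick 2: R8 covers 2 new cities (Leeds, Exeter).
Pick 3: R4 covers 1 new cities (Lincoln).
Greedy uses 3 routes.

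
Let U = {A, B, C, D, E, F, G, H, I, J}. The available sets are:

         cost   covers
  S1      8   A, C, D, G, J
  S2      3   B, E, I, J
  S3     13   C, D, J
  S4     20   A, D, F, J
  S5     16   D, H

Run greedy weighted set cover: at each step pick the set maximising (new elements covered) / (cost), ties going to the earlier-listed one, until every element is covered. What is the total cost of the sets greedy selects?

47

Pick 1: S2 adds 4 new (B, E, I, J) at cost 3 (ratio 4/3).
Pick 2: S1 adds 4 new (A, C, D, G) at cost 8 (ratio 4/8).
Pick 3: S5 adds 1 new (H) at cost 16 (ratio 1/16).
Pick 4: S4 adds 1 new (F) at cost 20 (ratio 1/20).
Greedy total cost: 3 + 8 + 16 + 20 = 47.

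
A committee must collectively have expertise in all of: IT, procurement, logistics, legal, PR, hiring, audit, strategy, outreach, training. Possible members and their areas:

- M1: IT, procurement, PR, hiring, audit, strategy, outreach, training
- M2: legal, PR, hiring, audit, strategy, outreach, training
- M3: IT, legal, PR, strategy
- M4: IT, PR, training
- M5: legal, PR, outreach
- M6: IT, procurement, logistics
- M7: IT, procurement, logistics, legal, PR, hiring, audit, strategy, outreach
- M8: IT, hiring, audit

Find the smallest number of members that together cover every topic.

2

M1, M7 together cover {IT, procurement, logistics, legal, PR, hiring, audit, strategy, outreach, training} — every topic.
No single member contains all 10 topics, so 2 is optimal.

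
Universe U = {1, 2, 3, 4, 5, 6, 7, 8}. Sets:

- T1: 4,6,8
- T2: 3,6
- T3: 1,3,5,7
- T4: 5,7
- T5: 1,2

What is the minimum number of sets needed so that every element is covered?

3

T1, T3, T5 together cover {1, 2, 3, 4, 5, 6, 7, 8} — every element.
No 2 of the 5 sets cover everything (all 10 pairs fall short), so 3 is minimum.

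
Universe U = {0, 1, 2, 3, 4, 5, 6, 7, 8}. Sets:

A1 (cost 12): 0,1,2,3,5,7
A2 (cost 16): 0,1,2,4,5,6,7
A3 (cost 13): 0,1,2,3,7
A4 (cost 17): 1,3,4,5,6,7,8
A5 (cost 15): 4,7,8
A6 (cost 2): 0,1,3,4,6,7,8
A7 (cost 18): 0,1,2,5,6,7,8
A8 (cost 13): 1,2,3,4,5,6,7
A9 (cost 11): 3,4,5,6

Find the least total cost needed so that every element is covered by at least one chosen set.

14

A1, A6 cover every element at cost 12 + 2 = 14.
Any cover uses at least 2 sets; among all covering selections none totals below 14.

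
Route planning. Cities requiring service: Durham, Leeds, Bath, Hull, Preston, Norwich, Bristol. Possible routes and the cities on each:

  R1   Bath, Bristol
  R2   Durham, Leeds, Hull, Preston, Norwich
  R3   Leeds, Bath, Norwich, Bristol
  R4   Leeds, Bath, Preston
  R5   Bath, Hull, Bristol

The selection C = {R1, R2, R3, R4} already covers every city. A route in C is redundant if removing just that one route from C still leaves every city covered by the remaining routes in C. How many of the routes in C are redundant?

3

Drop R1: the rest still cover every city — redundant.
Drop R2: Durham, Hull uncovered — not redundant.
Drop R3: the rest still cover every city — redundant.
Drop R4: the rest still cover every city — redundant.
3 redundant: R1, R3, R4.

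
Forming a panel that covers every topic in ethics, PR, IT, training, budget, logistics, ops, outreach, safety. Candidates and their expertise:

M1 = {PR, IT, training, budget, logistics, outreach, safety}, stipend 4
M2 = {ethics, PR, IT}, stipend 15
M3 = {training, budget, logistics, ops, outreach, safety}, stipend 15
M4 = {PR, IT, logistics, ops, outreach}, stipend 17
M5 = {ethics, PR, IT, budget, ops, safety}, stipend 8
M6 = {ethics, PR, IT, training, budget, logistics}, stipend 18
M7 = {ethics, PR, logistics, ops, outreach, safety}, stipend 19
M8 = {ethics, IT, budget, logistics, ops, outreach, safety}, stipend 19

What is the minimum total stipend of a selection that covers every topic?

M1, M5 cover every topic at stipend 4 + 8 = 12.
Any cover uses at least 2 members; among all covering selections none totals below 12.

12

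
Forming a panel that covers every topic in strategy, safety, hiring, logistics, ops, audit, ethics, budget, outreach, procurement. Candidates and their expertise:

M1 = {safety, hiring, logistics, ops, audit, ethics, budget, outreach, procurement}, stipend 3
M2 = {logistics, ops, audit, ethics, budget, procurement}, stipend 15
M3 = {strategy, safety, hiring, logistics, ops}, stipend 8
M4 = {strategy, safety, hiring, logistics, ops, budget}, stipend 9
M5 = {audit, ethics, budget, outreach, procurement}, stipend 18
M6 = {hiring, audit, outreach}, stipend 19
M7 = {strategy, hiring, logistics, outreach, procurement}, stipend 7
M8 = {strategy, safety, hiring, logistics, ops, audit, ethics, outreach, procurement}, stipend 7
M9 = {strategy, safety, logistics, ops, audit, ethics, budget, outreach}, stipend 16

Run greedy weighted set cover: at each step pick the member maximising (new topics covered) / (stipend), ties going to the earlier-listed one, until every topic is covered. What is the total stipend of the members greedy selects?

10

Pick 1: M1 adds 9 new (safety, hiring, logistics, ops, audit, ethics, budget, outreach, procurement) at stipend 3 (ratio 9/3).
Pick 2: M7 adds 1 new (strategy) at stipend 7 (ratio 1/7).
Greedy total stipend: 3 + 7 = 10.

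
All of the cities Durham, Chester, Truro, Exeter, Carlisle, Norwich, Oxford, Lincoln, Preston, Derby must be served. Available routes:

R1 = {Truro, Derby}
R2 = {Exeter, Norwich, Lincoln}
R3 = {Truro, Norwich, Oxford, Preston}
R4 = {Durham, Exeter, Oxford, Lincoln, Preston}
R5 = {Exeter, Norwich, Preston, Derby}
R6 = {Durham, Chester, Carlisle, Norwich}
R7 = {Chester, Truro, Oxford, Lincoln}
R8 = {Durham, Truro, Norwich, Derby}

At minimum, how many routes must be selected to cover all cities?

3

R1, R4, R6 together cover {Durham, Chester, Truro, Exeter, Carlisle, Norwich, Oxford, Lincoln, Preston, Derby} — every city.
No 2 of the 8 routes cover everything (all 28 pairs fall short), so 3 is minimum.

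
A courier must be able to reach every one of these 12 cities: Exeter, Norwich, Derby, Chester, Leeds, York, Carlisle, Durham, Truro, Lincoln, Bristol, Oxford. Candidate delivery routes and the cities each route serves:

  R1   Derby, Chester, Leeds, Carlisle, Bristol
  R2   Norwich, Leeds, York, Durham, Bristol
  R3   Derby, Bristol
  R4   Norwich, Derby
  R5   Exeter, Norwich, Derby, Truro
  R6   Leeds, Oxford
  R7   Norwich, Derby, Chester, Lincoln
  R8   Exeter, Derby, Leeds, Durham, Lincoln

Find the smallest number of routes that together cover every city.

5

R1, R2, R5, R6, R7 together cover {Exeter, Norwich, Derby, Chester, Leeds, York, Carlisle, Durham, Truro, Lincoln, Bristol, Oxford} — every city.
No 4 of the 8 routes cover everything (all 70 size-4 selections fall short), so 5 is minimum.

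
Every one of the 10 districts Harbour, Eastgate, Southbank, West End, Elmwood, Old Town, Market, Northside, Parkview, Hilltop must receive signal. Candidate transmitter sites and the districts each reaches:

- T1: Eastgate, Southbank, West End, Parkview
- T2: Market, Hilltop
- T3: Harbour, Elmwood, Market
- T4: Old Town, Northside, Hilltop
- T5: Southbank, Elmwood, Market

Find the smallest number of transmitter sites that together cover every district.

3

T1, T3, T4 together cover {Harbour, Eastgate, Southbank, West End, Elmwood, Old Town, Market, Northside, Parkview, Hilltop} — every district.
No 2 of the 5 transmitter sites cover everything (all 10 pairs fall short), so 3 is minimum.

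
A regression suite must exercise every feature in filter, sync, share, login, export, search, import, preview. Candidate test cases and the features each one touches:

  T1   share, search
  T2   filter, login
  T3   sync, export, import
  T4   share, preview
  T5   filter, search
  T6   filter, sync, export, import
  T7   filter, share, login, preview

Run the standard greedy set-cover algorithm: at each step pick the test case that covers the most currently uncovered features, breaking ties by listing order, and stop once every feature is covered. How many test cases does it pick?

3

Pick 1: T6 covers 4 new features (filter, sync, export, import).
Pick 2: T7 covers 3 new features (share, login, preview).
Pick 3: T1 covers 1 new features (search).
Greedy uses 3 test cases.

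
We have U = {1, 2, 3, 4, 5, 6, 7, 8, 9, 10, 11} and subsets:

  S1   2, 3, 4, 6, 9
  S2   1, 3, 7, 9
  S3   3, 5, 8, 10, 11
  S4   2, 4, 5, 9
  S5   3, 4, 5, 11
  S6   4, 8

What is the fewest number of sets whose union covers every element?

3

S1, S2, S3 together cover {1, 2, 3, 4, 5, 6, 7, 8, 9, 10, 11} — every element.
No 2 of the 6 sets cover everything (all 15 pairs fall short), so 3 is minimum.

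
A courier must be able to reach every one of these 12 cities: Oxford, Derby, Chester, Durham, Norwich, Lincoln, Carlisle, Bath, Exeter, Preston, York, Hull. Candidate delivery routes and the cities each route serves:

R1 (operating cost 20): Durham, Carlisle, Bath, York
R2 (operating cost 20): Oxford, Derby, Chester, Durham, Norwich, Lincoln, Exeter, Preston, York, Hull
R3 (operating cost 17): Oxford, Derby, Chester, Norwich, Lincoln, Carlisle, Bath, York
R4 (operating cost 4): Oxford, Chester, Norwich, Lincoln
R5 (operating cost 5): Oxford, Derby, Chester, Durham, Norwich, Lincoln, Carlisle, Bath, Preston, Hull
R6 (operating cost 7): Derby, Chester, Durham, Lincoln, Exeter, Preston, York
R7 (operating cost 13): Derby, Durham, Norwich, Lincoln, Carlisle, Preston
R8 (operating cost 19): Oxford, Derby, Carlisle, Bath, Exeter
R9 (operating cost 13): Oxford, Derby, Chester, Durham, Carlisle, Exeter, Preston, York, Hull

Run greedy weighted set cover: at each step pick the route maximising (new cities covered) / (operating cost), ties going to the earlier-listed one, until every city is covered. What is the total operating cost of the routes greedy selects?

Pick 1: R5 adds 10 new (Oxford, Derby, Chester, Durham, Norwich, Lincoln, Carlisle, Bath, Preston, Hull) at operating cost 5 (ratio 10/5).
Pick 2: R6 adds 2 new (Exeter, York) at operating cost 7 (ratio 2/7).
Greedy total operating cost: 5 + 7 = 12.

12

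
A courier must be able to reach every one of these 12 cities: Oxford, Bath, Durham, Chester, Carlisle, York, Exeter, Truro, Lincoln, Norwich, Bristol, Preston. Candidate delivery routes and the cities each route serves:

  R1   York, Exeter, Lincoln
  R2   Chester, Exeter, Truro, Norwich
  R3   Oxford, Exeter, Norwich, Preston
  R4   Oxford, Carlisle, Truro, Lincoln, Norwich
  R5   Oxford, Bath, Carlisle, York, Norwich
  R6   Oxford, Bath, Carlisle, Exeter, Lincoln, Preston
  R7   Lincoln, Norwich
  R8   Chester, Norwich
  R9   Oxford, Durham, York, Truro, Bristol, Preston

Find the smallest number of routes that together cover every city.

3

R2, R6, R9 together cover {Oxford, Bath, Durham, Chester, Carlisle, York, Exeter, Truro, Lincoln, Norwich, Bristol, Preston} — every city.
No 2 of the 9 routes cover everything (all 36 pairs fall short), so 3 is minimum.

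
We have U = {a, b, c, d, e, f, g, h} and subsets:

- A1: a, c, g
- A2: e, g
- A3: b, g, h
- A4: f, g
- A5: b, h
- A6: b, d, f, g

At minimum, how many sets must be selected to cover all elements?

A1, A2, A3, A6 together cover {a, b, c, d, e, f, g, h} — every element.
No 3 of the 6 sets cover everything (all 20 triples fall short), so 4 is minimum.

4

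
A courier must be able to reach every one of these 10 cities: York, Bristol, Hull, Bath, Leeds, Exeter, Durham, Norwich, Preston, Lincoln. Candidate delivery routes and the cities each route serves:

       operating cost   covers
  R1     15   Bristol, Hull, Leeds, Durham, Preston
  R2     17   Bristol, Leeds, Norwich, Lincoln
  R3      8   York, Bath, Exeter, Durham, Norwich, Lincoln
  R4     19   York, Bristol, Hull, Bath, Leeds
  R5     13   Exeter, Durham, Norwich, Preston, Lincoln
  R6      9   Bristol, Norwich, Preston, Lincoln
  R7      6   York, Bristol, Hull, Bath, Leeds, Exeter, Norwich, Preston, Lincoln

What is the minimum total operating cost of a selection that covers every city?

R3, R7 cover every city at operating cost 8 + 6 = 14.
Any cover uses at least 2 routes; among all covering selections none totals below 14.

14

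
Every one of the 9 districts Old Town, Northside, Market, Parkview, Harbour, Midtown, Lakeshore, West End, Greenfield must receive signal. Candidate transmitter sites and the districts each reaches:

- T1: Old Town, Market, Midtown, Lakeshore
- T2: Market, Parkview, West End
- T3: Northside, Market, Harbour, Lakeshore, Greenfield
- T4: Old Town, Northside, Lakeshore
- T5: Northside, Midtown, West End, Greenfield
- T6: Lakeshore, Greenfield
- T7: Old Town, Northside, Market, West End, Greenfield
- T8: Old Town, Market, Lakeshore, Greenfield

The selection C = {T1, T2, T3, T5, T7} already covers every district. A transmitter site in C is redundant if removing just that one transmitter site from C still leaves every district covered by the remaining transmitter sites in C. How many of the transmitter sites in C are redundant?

Drop T1: the rest still cover every district — redundant.
Drop T2: Parkview uncovered — not redundant.
Drop T3: Harbour uncovered — not redundant.
Drop T5: the rest still cover every district — redundant.
Drop T7: the rest still cover every district — redundant.
3 redundant: T1, T5, T7.

3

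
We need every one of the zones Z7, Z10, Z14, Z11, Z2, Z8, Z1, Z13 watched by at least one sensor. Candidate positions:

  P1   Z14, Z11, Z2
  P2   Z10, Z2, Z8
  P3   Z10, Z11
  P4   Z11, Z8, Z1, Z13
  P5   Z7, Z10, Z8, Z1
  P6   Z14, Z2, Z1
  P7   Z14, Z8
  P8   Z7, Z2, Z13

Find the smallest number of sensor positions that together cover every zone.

P1, P4, P5 together cover {Z7, Z10, Z14, Z11, Z2, Z8, Z1, Z13} — every zone.
No 2 of the 8 sensor positions cover everything (all 28 pairs fall short), so 3 is minimum.

3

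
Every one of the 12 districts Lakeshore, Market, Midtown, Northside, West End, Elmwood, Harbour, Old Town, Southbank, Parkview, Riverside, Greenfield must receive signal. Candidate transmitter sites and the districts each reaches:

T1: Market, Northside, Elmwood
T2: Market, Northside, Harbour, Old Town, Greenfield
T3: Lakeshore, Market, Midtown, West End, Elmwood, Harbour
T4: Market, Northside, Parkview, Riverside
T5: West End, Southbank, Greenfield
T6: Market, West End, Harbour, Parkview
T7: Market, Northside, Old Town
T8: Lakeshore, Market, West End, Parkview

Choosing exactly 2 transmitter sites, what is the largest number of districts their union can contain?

9

Choosing T2, T3 covers {Lakeshore, Market, Midtown, Northside, West End, Elmwood, Harbour, Old Town, Greenfield} — 9 districts.
No choice of 2 transmitter sites does better; here Southbank, Parkview, Riverside are left uncovered.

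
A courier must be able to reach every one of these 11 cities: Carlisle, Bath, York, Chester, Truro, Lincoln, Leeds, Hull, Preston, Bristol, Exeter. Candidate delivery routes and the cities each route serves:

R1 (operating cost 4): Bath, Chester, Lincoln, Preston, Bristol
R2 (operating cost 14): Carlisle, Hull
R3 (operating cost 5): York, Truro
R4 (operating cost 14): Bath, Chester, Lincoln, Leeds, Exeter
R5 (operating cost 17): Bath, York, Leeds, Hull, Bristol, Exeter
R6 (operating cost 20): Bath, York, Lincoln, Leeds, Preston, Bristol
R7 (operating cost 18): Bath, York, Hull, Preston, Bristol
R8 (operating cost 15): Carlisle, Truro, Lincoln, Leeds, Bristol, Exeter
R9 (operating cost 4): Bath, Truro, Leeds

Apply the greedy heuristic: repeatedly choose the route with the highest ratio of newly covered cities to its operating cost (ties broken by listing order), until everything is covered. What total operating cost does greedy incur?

41

Pick 1: R1 adds 5 new (Bath, Chester, Lincoln, Preston, Bristol) at operating cost 4 (ratio 5/4).
Pick 2: R9 adds 2 new (Truro, Leeds) at operating cost 4 (ratio 2/4).
Pick 3: R3 adds 1 new (York) at operating cost 5 (ratio 1/5).
Pick 4: R2 adds 2 new (Carlisle, Hull) at operating cost 14 (ratio 2/14).
Pick 5: R4 adds 1 new (Exeter) at operating cost 14 (ratio 1/14).
Greedy total operating cost: 4 + 4 + 5 + 14 + 14 = 41. (The true optimum is 36, so greedy overshoots here.)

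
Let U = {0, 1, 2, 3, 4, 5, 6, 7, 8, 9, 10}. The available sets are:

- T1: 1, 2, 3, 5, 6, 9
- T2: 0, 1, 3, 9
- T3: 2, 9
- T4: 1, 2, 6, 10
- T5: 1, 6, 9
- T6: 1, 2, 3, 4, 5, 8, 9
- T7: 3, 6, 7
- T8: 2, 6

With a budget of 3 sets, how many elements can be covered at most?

Choosing T2, T4, T6 covers {0, 1, 2, 3, 4, 5, 6, 8, 9, 10} — 10 elements.
No choice of 3 sets does better; here 7 is left uncovered.

10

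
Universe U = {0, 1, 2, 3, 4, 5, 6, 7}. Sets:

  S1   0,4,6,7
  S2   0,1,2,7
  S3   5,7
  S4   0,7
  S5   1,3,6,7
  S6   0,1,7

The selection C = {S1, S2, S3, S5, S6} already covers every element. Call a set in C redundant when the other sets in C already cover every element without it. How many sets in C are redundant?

1

Drop S1: 4 uncovered — not redundant.
Drop S2: 2 uncovered — not redundant.
Drop S3: 5 uncovered — not redundant.
Drop S5: 3 uncovered — not redundant.
Drop S6: the rest still cover every element — redundant.
1 redundant: S6.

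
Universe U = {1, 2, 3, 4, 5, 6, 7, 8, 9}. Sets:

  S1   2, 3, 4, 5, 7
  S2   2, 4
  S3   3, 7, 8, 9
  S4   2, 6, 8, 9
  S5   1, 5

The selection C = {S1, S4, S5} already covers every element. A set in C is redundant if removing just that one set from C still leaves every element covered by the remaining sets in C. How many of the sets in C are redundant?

Drop S1: 3, 4, 7 uncovered — not redundant.
Drop S4: 6, 8, 9 uncovered — not redundant.
Drop S5: 1 uncovered — not redundant.
None of the sets in C is redundant.

0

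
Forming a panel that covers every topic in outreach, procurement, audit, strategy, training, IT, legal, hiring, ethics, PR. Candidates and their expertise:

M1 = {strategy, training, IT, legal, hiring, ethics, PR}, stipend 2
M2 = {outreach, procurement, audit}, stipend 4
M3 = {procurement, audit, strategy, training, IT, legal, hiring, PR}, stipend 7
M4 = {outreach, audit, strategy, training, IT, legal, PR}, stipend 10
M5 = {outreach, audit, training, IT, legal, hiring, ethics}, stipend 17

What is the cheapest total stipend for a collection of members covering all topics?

M1, M2 cover every topic at stipend 2 + 4 = 6.
Any cover uses at least 2 members; among all covering selections none totals below 6.

6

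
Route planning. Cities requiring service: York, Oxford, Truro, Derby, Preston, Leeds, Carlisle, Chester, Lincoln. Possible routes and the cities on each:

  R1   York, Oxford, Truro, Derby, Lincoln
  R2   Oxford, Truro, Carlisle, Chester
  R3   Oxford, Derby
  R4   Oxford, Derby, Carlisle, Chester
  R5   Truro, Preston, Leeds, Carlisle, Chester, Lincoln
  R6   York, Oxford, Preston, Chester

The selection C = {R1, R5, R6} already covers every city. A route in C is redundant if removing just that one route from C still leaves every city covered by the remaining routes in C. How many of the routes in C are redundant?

1

Drop R1: Derby uncovered — not redundant.
Drop R5: Leeds, Carlisle uncovered — not redundant.
Drop R6: the rest still cover every city — redundant.
1 redundant: R6.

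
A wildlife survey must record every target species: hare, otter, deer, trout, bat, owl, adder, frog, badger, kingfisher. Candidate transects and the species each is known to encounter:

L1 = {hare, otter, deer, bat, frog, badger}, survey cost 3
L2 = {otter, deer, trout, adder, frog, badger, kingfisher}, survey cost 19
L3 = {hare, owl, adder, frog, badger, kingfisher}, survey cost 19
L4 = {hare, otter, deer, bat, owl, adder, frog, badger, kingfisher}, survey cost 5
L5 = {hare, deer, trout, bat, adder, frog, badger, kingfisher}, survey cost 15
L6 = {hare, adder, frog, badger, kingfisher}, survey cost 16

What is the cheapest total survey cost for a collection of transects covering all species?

L4, L5 cover every species at survey cost 5 + 15 = 20.
Any cover uses at least 2 transects; among all covering selections none totals below 20.
Greedy by coverage-per-survey cost would pick L1, L4, L5 for 23 — worse than the optimum 20.

20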